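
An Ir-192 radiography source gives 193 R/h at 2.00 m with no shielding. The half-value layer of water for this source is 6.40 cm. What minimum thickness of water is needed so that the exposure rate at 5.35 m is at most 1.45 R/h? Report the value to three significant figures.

27.0 cm

At 5.35 m, distance alone gives (2.00/5.35)² = 0.1398, so 193 × 0.1398 = 26.98 R/h.
Further attenuation needed: 26.98/1.45 = 18.61.
n = log₂(18.61) = 4.218 half-value layers.
Thickness = 4.218 × 6.40 cm = 27.00 cm.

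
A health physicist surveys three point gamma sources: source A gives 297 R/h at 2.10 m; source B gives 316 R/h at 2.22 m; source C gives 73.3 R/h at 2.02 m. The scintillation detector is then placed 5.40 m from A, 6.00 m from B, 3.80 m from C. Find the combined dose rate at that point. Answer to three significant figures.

Each source contributes Iᵢ·(dᵢ/rᵢ)²; contributions add.
A: 297 × (2.10/5.40)² = 44.92 R/h
B: 316 × (2.22/6.00)² = 43.26 R/h
C: 73.3 × (2.02/3.80)² = 20.71 R/h
Total = 44.92 + 43.26 + 20.71 = 108.9 R/h.

109 R/h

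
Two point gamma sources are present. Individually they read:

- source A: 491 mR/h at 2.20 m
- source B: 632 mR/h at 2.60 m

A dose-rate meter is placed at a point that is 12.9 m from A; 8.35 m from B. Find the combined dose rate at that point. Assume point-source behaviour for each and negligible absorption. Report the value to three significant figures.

By superposition, sum each source's inverse-square contribution:
A: 491 × (2.20/12.9)² = 14.28 mR/h
B: 632 × (2.60/8.35)² = 61.28 mR/h
Total = 14.28 + 61.28 = 75.56 mR/h.

75.6 mR/h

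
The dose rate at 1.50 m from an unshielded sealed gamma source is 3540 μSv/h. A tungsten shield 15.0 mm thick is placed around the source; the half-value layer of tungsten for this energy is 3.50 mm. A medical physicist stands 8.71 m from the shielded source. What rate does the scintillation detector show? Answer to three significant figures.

Distance alone: (1.50/8.71)² = 0.02966, so 3540 × 0.02966 = 105.0 μSv/h.
Shield: 15.0/3.50 = 4.286 half-value layers → attenuation 2^(−4.286) = 0.05126.
Combined: 105.0 × 0.05126 = 5.382 μSv/h.

5.38 μSv/h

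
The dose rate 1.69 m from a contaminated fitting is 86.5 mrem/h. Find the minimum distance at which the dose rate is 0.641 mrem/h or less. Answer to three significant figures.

Intensity scales as (d₁/d₂)², so d₂ = d₁·√(I₁/I₂).
I₁/I₂ = 86.5/0.641 = 134.9, so d₂ = 1.69 × √134.9 = 19.63 m.

19.6 m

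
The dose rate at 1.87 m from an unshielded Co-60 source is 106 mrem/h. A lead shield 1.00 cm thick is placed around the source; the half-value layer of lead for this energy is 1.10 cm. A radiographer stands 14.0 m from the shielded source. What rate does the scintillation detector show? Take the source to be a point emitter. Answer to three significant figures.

Distance alone: (1.87/14.0)² = 0.01784, so 106 × 0.01784 = 1.891 mrem/h.
Shield: 1.00/1.10 = 0.9091 half-value layers → attenuation 2^(−0.9091) = 0.5325.
Combined: 1.891 × 0.5325 = 1.007 mrem/h.

1.01 mrem/h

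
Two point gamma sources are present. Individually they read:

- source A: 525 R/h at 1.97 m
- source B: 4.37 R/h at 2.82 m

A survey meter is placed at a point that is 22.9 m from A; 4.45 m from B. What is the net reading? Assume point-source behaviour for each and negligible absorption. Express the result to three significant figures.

Each source contributes Iᵢ·(dᵢ/rᵢ)²; contributions add.
A: 525 × (1.97/22.9)² = 3.885 R/h
B: 4.37 × (2.82/4.45)² = 1.755 R/h
Total = 3.885 + 1.755 = 5.640 R/h.

5.64 R/h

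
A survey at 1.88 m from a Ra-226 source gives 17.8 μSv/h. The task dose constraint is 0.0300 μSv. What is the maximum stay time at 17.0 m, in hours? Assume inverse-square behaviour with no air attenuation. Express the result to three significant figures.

0.138 h

Intensity scales as (d₁/d₂)², so rate at 17.0 m:
17.8 × (1.88/17.0)² = 17.8 × 0.01223 = 0.2177 μSv/h.
Stay time = 0.0300 μSv ÷ 0.2177 μSv/h = 0.1378 h.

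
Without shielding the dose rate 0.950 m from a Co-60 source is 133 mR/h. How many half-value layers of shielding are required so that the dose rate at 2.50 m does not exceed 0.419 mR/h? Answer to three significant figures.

5.52 half-value layers

At 2.50 m, distance alone gives (0.950/2.50)² = 0.1444, so 133 × 0.1444 = 19.21 mR/h.
Further attenuation needed: 19.21/0.419 = 45.85.
n = log₂(45.85) = 5.519 half-value layers.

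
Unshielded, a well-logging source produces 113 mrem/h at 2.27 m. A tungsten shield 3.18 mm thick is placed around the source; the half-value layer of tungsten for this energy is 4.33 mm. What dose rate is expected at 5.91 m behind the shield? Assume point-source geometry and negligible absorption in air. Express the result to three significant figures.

Distance alone: (2.27/5.91)² = 0.1475, so 113 × 0.1475 = 16.67 mrem/h.
Shield: 3.18/4.33 = 0.7344 half-value layers → attenuation 2^(−0.7344) = 0.6011.
Combined: 16.67 × 0.6011 = 10.02 mrem/h.

10.0 mrem/h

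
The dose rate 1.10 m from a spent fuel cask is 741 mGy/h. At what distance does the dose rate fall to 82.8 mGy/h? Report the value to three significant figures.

Since intensity falls as 1/r², d₂ = d₁·√(I₁/I₂).
I₁/I₂ = 741/82.8 = 8.949, so d₂ = 1.10 × √8.949 = 3.291 m.

3.29 m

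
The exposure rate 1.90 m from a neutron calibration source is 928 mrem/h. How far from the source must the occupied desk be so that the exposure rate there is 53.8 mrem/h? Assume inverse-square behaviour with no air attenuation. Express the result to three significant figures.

Intensity scales as (d₁/d₂)², so d₂ = d₁·√(I₁/I₂).
I₁/I₂ = 928/53.8 = 17.25, so d₂ = 1.90 × √17.25 = 7.891 m.

7.89 m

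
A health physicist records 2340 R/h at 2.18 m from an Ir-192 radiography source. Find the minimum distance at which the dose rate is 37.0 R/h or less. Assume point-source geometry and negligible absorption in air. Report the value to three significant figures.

17.3 m

Using I₁d₁² = I₂d₂², d₂ = d₁·√(I₁/I₂).
I₁/I₂ = 2340/37.0 = 63.24, so d₂ = 2.18 × √63.24 = 17.34 m.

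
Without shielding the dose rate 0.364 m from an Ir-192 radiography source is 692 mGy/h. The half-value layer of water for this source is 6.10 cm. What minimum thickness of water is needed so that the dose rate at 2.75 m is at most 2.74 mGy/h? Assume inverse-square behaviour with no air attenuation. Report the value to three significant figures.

13.1 cm

At 2.75 m, distance alone gives 692 × (0.364/2.75)² = 692 × 0.01752 = 12.12 mGy/h.
Further attenuation needed: 12.12/2.74 = 4.423.
n = log₂(4.423) = 2.145 half-value layers.
Thickness = 2.145 × 6.10 cm = 13.08 cm.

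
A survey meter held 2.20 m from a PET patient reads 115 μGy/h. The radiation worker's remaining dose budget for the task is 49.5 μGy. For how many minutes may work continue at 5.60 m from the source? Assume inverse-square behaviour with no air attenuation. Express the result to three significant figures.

By the inverse-square law, rate at 5.60 m:
115 × (2.20/5.60)² = 115 × 0.1543 = 17.74 μGy/h.
Stay time = 49.5 μGy ÷ 17.74 μGy/h = 2.790 h = 167.4 min.

167 min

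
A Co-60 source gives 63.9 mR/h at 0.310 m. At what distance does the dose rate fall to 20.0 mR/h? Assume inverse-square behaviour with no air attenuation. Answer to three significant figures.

Since intensity falls as 1/r², d₂ = d₁·√(I₁/I₂).
I₁/I₂ = 63.9/20.0 = 3.195, so d₂ = 0.310 × √3.195 = 0.5541 m.

0.554 m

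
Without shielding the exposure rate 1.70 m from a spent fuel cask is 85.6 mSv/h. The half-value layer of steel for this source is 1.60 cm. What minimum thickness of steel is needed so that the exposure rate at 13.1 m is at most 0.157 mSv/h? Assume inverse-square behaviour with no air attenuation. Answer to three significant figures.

5.12 cm

At 13.1 m, distance alone gives (1.70/13.1)² = 0.01684, so 85.6 × 0.01684 = 1.442 mSv/h.
Further attenuation needed: 1.442/0.157 = 9.185.
n = log₂(9.185) = 3.199 half-value layers.
Thickness = 3.199 × 1.60 cm = 5.118 cm.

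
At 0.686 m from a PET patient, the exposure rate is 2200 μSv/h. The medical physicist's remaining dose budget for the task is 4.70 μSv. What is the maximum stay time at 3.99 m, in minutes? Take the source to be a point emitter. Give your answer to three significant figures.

4.34 min

Using I₁d₁² = I₂d₂², rate at 3.99 m:
(0.686/3.99)² = 0.02956, so 2200 × 0.02956 = 65.03 μSv/h.
Stay time = 4.70 μSv ÷ 65.03 μSv/h = 0.07227 h = 4.336 min.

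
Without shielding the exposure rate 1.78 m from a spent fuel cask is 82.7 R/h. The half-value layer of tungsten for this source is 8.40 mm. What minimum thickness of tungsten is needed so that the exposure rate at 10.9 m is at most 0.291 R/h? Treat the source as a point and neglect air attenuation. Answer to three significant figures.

At 10.9 m, distance alone gives (1.78/10.9)² = 0.02667, so 82.7 × 0.02667 = 2.206 R/h.
Further attenuation needed: 2.206/0.291 = 7.581.
n = log₂(7.581) = 2.922 half-value layers.
Thickness = 2.922 × 8.40 mm = 24.54 mm.

24.5 mm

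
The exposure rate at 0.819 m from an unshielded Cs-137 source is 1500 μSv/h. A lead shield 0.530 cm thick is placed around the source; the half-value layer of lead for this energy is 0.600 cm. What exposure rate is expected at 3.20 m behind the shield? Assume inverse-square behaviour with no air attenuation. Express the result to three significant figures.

Distance alone: 1500 × (0.819/3.20)² = 1500 × 0.06550 = 98.25 μSv/h.
Shield: 0.530/0.600 = 0.8833 half-value layers → attenuation 2^(−0.8833) = 0.5421.
Combined: 98.25 × 0.5421 = 53.26 μSv/h.

53.3 μSv/h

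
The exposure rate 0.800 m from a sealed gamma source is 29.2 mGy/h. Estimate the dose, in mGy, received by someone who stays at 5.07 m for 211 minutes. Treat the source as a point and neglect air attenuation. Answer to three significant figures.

2.56 mGy

By the inverse-square law, rate at 5.07 m:
29.2 × (0.800/5.07)² = 29.2 × 0.02490 = 0.7271 mGy/h.
Dose = rate × time = 0.7271 mGy/h × 3.517 h = 2.557 mGy.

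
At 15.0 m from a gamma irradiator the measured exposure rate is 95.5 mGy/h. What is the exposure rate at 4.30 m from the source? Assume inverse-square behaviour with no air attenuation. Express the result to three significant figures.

Since intensity falls as 1/r², scaling from 15.0 m to 4.30 m:
95.5 × (15.0/4.30)² = 95.5 × 12.17 = 1162 mGy/h.

1160 mGy/h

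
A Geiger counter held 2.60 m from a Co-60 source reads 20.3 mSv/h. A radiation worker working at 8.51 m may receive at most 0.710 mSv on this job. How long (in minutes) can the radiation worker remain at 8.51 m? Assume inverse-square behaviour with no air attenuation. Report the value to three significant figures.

Applying the 1/r² law, rate at 8.51 m:
20.3 × (2.60/8.51)² = 20.3 × 0.09334 = 1.895 mSv/h.
Stay time = 0.710 mSv ÷ 1.895 mSv/h = 0.3747 h = 22.48 min.

22.5 min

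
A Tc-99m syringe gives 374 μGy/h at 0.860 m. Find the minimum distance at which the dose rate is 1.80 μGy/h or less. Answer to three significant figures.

By the inverse-square law, d₂ = d₁·√(I₁/I₂).
I₁/I₂ = 374/1.80 = 207.8, so d₂ = 0.860 × √207.8 = 12.40 m.

12.4 m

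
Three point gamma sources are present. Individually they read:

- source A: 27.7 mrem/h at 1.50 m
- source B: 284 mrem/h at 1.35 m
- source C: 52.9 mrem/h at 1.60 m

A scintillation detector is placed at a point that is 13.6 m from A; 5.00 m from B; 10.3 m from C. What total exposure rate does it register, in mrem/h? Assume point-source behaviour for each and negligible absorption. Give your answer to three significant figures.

22.3 mrem/h

Each source contributes Iᵢ·(dᵢ/rᵢ)²; contributions add.
A: 27.7 × (1.50/13.6)² = 0.3370 mrem/h
B: 284 × (1.35/5.00)² = 20.70 mrem/h
C: 52.9 × (1.60/10.3)² = 1.277 mrem/h
Total = 0.3370 + 20.70 + 1.277 = 22.31 mrem/h.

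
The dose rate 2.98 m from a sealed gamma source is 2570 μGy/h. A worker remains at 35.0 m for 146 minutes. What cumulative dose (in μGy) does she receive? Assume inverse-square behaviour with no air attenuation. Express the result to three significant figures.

45.3 μGy

Intensity scales as (d₁/d₂)², so rate at 35.0 m:
2570 × (2.98/35.0)² = 2570 × 0.007249 = 18.63 μGy/h.
Dose = rate × time = 18.63 μGy/h × 2.433 h = 45.33 μGy.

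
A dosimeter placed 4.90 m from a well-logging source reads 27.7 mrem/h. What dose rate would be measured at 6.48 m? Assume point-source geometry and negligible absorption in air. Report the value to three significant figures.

Applying the 1/r² law, scaling from 4.90 m to 6.48 m:
(4.90/6.48)² = 0.5718, so 27.7 × 0.5718 = 15.84 mrem/h.

15.8 mrem/h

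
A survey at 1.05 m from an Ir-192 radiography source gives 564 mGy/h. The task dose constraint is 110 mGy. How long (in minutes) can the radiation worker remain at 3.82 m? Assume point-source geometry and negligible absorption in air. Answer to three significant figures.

Applying the 1/r² law, rate at 3.82 m:
(1.05/3.82)² = 0.07555, so 564 × 0.07555 = 42.61 mGy/h.
Stay time = 110 mGy ÷ 42.61 mGy/h = 2.582 h = 154.9 min.

155 min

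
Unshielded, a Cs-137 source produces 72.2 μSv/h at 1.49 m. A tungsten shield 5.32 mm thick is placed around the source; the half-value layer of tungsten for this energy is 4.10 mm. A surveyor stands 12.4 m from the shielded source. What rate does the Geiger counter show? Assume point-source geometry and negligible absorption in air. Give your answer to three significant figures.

0.424 μSv/h

Distance alone: 72.2 × (1.49/12.4)² = 72.2 × 0.01444 = 1.043 μSv/h.
Shield: 5.32/4.10 = 1.298 half-value layers → attenuation 2^(−1.298) = 0.4067.
Combined: 1.043 × 0.4067 = 0.4242 μSv/h.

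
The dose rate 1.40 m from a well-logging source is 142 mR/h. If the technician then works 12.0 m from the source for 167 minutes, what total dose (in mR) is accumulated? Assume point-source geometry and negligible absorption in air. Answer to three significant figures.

5.38 mR

By the inverse-square law, rate at 12.0 m:
(1.40/12.0)² = 0.01361, so 142 × 0.01361 = 1.933 mR/h.
Dose = rate × time = 1.933 mR/h × 2.783 h = 5.380 mR.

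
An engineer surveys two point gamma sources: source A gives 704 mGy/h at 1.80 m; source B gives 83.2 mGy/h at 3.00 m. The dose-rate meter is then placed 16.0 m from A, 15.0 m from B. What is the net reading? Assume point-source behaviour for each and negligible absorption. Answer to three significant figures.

By superposition, sum each source's inverse-square contribution:
A: 704 × (1.80/16.0)² = 8.910 mGy/h
B: 83.2 × (3.00/15.0)² = 3.328 mGy/h
Total = 8.910 + 3.328 = 12.24 mGy/h.

12.2 mGy/h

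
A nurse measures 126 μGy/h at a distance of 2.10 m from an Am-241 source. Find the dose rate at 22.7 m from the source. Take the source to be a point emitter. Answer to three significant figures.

Intensity scales as (d₁/d₂)², so the rate at 22.7 m is
126 × (2.10/22.7)² = 126 × 0.008558 = 1.078 μGy/h.

1.08 μGy/h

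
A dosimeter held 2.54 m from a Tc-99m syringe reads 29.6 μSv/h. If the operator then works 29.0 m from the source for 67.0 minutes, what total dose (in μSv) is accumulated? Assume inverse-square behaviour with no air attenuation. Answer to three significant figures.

0.254 μSv

By the inverse-square law, rate at 29.0 m:
(2.54/29.0)² = 0.007671, so 29.6 × 0.007671 = 0.2271 μSv/h.
Dose = rate × time = 0.2271 μSv/h × 1.117 h = 0.2537 μSv.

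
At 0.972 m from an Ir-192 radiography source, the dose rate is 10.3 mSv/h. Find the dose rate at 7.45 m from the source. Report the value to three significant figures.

Using I₁d₁² = I₂d₂², the rate at 7.45 m is
10.3 × (0.972/7.45)² = 10.3 × 0.01702 = 0.1753 mSv/h.

0.175 mSv/h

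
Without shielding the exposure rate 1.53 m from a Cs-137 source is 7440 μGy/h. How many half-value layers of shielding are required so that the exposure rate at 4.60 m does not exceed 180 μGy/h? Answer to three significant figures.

2.19 half-value layers

At 4.60 m, distance alone gives 7440 × (1.53/4.60)² = 7440 × 0.1106 = 822.9 μGy/h.
Further attenuation needed: 822.9/180 = 4.572.
n = log₂(4.572) = 2.193 half-value layers.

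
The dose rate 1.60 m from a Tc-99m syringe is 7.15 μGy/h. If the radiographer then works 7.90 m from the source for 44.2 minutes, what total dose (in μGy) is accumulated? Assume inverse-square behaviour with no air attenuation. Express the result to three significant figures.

Using I₁d₁² = I₂d₂², rate at 7.90 m:
7.15 × (1.60/7.90)² = 7.15 × 0.04102 = 0.2933 μGy/h.
Dose = rate × time = 0.2933 μGy/h × 0.7367 h = 0.2161 μGy.

0.216 μGy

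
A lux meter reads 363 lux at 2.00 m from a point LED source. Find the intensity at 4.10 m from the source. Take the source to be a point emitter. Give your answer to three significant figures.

86.4 lux

Intensity scales as (d₁/d₂)², so the rate at 4.10 m is
(2.00/4.10)² = 0.2380, so 363 × 0.2380 = 86.39 lux.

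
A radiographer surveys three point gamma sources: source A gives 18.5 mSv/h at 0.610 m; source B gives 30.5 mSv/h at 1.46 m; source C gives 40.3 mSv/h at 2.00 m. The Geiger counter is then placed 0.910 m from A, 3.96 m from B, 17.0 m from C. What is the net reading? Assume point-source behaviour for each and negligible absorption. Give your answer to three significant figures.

13.0 mSv/h

Each source contributes Iᵢ·(dᵢ/rᵢ)²; contributions add.
A: 18.5 × (0.610/0.910)² = 8.313 mSv/h
B: 30.5 × (1.46/3.96)² = 4.146 mSv/h
C: 40.3 × (2.00/17.0)² = 0.5578 mSv/h
Total = 8.313 + 4.146 + 0.5578 = 13.02 mSv/h.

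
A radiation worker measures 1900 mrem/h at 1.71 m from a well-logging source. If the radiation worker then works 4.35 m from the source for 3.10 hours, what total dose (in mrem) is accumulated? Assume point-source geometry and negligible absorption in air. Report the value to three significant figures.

Using I₁d₁² = I₂d₂², rate at 4.35 m:
1900 × (1.71/4.35)² = 1900 × 0.1545 = 293.6 mrem/h.
Dose = rate × time = 293.6 mrem/h × 3.100 h = 910.2 mrem.

910 mrem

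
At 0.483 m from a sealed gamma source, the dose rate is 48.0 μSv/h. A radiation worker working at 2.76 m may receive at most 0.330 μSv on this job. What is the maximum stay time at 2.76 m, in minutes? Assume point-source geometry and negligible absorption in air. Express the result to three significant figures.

13.5 min

Using I₁d₁² = I₂d₂², rate at 2.76 m:
(0.483/2.76)² = 0.03063, so 48.0 × 0.03063 = 1.470 μSv/h.
Stay time = 0.330 μSv ÷ 1.470 μSv/h = 0.2245 h = 13.47 min.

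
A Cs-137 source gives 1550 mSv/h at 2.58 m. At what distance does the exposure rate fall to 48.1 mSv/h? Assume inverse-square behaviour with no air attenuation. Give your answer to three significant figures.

By the inverse-square law, d₂ = d₁·√(I₁/I₂).
I₁/I₂ = 1550/48.1 = 32.22, so d₂ = 2.58 × √32.22 = 14.64 m.

14.6 m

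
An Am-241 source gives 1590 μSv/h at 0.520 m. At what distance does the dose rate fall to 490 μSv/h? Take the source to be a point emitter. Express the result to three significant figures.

Applying the 1/r² law, d₂ = d₁·√(I₁/I₂).
I₁/I₂ = 1590/490 = 3.245, so d₂ = 0.520 × √3.245 = 0.9367 m.

0.937 m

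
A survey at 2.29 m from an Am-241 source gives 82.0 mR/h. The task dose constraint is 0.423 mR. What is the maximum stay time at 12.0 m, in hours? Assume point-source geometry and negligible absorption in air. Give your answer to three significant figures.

Intensity scales as (d₁/d₂)², so rate at 12.0 m:
(2.29/12.0)² = 0.03642, so 82.0 × 0.03642 = 2.986 mR/h.
Stay time = 0.423 mR ÷ 2.986 mR/h = 0.1417 h.

0.142 h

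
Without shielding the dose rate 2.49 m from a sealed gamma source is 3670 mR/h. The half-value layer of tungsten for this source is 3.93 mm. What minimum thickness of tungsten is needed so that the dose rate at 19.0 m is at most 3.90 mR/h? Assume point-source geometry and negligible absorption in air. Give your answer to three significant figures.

15.8 mm

At 19.0 m, distance alone gives (2.49/19.0)² = 0.01717, so 3670 × 0.01717 = 63.01 mR/h.
Further attenuation needed: 63.01/3.90 = 16.16.
n = log₂(16.16) = 4.014 half-value layers.
Thickness = 4.014 × 3.93 mm = 15.78 mm.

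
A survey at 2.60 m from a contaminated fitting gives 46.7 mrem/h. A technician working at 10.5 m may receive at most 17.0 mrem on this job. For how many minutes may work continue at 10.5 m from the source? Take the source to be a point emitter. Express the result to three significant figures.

356 min

By the inverse-square law, rate at 10.5 m:
(2.60/10.5)² = 0.06132, so 46.7 × 0.06132 = 2.864 mrem/h.
Stay time = 17.0 mrem ÷ 2.864 mrem/h = 5.936 h = 356.2 min.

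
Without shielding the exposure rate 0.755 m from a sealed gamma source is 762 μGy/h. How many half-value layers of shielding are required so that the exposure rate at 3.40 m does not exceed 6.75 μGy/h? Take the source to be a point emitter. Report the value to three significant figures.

2.48 half-value layers

At 3.40 m, distance alone gives (0.755/3.40)² = 0.04931, so 762 × 0.04931 = 37.57 μGy/h.
Further attenuation needed: 37.57/6.75 = 5.566.
n = log₂(5.566) = 2.477 half-value layers.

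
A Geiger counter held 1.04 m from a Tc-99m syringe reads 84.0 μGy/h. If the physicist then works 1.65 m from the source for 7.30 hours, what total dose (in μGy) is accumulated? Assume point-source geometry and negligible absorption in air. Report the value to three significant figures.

Using I₁d₁² = I₂d₂², rate at 1.65 m:
(1.04/1.65)² = 0.3973, so 84.0 × 0.3973 = 33.37 μGy/h.
Dose = rate × time = 33.37 μGy/h × 7.300 h = 243.6 μGy.

244 μGy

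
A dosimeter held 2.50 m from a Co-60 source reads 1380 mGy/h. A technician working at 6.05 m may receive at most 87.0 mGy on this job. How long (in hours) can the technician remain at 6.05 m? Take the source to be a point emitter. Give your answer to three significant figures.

By the inverse-square law, rate at 6.05 m:
1380 × (2.50/6.05)² = 1380 × 0.1708 = 235.7 mGy/h.
Stay time = 87.0 mGy ÷ 235.7 mGy/h = 0.3691 h.

0.369 h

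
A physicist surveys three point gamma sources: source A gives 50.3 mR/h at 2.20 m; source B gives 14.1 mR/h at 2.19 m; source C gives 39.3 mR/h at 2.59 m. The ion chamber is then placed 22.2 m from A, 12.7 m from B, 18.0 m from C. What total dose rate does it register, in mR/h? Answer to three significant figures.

Each source contributes Iᵢ·(dᵢ/rᵢ)²; contributions add.
A: 50.3 × (2.20/22.2)² = 0.4940 mR/h
B: 14.1 × (2.19/12.7)² = 0.4193 mR/h
C: 39.3 × (2.59/18.0)² = 0.8137 mR/h
Total = 0.4940 + 0.4193 + 0.8137 = 1.727 mR/h.

1.73 mR/h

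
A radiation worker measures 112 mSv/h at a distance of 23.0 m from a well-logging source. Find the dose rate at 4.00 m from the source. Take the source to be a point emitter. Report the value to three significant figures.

Using I₁d₁² = I₂d₂², the rate at 4.00 m is
(23.0/4.00)² = 33.06, so 112 × 33.06 = 3703 mSv/h.

3700 mSv/h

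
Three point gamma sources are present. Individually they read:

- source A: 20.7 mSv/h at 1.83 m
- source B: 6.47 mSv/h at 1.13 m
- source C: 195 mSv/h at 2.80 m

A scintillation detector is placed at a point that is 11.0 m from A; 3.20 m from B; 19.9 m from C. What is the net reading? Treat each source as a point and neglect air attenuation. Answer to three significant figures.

By superposition, sum each source's inverse-square contribution:
A: 20.7 × (1.83/11.0)² = 0.5729 mSv/h
B: 6.47 × (1.13/3.20)² = 0.8068 mSv/h
C: 195 × (2.80/19.9)² = 3.861 mSv/h
Total = 0.5729 + 0.8068 + 3.861 = 5.241 mSv/h.

5.24 mSv/h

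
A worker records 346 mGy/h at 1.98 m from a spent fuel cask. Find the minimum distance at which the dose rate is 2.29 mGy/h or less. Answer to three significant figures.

24.3 m

Applying the 1/r² law, d₂ = d₁·√(I₁/I₂).
I₁/I₂ = 346/2.29 = 151.1, so d₂ = 1.98 × √151.1 = 24.34 m.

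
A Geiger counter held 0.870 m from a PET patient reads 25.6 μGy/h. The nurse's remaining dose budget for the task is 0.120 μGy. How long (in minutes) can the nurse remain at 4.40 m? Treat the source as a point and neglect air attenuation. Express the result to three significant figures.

7.19 min

Using I₁d₁² = I₂d₂², rate at 4.40 m:
25.6 × (0.870/4.40)² = 25.6 × 0.03910 = 1.001 μGy/h.
Stay time = 0.120 μGy ÷ 1.001 μGy/h = 0.1199 h = 7.194 min.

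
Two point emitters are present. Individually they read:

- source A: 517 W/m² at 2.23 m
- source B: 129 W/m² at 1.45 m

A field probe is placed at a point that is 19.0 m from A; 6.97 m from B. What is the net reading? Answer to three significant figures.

By superposition, sum each source's inverse-square contribution:
A: 517 × (2.23/19.0)² = 7.122 W/m²
B: 129 × (1.45/6.97)² = 5.583 W/m²
Total = 7.122 + 5.583 = 12.71 W/m².

12.7 W/m²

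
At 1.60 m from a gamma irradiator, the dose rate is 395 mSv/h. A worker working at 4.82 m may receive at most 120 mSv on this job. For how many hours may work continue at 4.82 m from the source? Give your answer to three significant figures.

2.76 h

Intensity scales as (d₁/d₂)², so rate at 4.82 m:
395 × (1.60/4.82)² = 395 × 0.1102 = 43.53 mSv/h.
Stay time = 120 mSv ÷ 43.53 mSv/h = 2.757 h.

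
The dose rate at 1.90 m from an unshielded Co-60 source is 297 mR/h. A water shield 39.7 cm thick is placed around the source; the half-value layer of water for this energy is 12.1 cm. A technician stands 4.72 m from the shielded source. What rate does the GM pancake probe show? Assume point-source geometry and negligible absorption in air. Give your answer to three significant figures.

4.95 mR/h

Distance alone: (1.90/4.72)² = 0.1620, so 297 × 0.1620 = 48.11 mR/h.
Shield: 39.7/12.1 = 3.281 half-value layers → attenuation 2^(−3.281) = 0.1029.
Combined: 48.11 × 0.1029 = 4.951 mR/h.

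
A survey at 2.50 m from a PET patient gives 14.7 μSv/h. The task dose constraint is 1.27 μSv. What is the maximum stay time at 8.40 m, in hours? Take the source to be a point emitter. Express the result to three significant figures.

By the inverse-square law, rate at 8.40 m:
(2.50/8.40)² = 0.08858, so 14.7 × 0.08858 = 1.302 μSv/h.
Stay time = 1.27 μSv ÷ 1.302 μSv/h = 0.9754 h.

0.975 h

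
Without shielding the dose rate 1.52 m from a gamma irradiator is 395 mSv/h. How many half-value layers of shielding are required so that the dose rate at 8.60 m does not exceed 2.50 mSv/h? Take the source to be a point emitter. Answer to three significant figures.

At 8.60 m, distance alone gives 395 × (1.52/8.60)² = 395 × 0.03124 = 12.34 mSv/h.
Further attenuation needed: 12.34/2.50 = 4.936.
n = log₂(4.936) = 2.303 half-value layers.

2.30 half-value layers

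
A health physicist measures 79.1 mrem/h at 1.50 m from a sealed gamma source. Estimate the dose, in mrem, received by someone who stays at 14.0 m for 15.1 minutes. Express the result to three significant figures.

0.229 mrem

By the inverse-square law, rate at 14.0 m:
(1.50/14.0)² = 0.01148, so 79.1 × 0.01148 = 0.9081 mrem/h.
Dose = rate × time = 0.9081 mrem/h × 0.2517 h = 0.2286 mrem.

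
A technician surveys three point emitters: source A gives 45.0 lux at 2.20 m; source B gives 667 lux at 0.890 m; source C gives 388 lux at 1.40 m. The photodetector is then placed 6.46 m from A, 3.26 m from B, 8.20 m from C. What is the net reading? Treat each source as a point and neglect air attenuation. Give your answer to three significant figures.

66.2 lux

Each source contributes Iᵢ·(dᵢ/rᵢ)²; contributions add.
A: 45.0 × (2.20/6.46)² = 5.219 lux
B: 667 × (0.890/3.26)² = 49.71 lux
C: 388 × (1.40/8.20)² = 11.31 lux
Total = 5.219 + 49.71 + 11.31 = 66.24 lux.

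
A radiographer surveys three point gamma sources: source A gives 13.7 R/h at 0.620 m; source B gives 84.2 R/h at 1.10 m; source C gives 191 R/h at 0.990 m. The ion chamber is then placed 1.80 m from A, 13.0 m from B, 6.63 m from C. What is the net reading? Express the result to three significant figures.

6.49 R/h

By superposition, sum each source's inverse-square contribution:
A: 13.7 × (0.620/1.80)² = 1.625 R/h
B: 84.2 × (1.10/13.0)² = 0.6029 R/h
C: 191 × (0.990/6.63)² = 4.259 R/h
Total = 1.625 + 0.6029 + 4.259 = 6.487 R/h.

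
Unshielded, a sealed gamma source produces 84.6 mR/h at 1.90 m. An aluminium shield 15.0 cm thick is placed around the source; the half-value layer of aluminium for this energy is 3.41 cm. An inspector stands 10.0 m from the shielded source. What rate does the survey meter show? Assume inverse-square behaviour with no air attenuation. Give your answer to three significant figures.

0.145 mR/h

Distance alone: 84.6 × (1.90/10.0)² = 84.6 × 0.03610 = 3.054 mR/h.
Shield: 15.0/3.41 = 4.399 half-value layers → attenuation 2^(−4.399) = 0.04740.
Combined: 3.054 × 0.04740 = 0.1448 mR/h.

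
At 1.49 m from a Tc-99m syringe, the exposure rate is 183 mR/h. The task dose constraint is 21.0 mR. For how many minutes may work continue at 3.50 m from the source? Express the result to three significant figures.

38.0 min

Since intensity falls as 1/r², rate at 3.50 m:
(1.49/3.50)² = 0.1812, so 183 × 0.1812 = 33.16 mR/h.
Stay time = 21.0 mR ÷ 33.16 mR/h = 0.6333 h = 38.00 min.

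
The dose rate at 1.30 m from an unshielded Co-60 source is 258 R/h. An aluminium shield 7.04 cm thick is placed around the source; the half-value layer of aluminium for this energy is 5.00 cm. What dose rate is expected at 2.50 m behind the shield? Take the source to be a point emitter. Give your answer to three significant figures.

Distance alone: (1.30/2.50)² = 0.2704, so 258 × 0.2704 = 69.76 R/h.
Shield: 7.04/5.00 = 1.408 half-value layers → attenuation 2^(−1.408) = 0.3768.
Combined: 69.76 × 0.3768 = 26.29 R/h.

26.3 R/h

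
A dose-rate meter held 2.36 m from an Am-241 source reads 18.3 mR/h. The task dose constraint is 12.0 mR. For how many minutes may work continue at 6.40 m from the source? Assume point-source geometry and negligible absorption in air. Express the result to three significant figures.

289 min

By the inverse-square law, rate at 6.40 m:
(2.36/6.40)² = 0.1360, so 18.3 × 0.1360 = 2.489 mR/h.
Stay time = 12.0 mR ÷ 2.489 mR/h = 4.821 h = 289.3 min.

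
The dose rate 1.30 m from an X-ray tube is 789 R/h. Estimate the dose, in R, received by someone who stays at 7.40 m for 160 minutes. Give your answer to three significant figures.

Intensity scales as (d₁/d₂)², so rate at 7.40 m:
789 × (1.30/7.40)² = 789 × 0.03086 = 24.35 R/h.
Dose = rate × time = 24.35 R/h × 2.667 h = 64.94 R.

64.9 R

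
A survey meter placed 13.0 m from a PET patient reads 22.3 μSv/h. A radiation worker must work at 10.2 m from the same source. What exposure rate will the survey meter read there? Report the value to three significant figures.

36.2 μSv/h

Intensity scales as (d₁/d₂)², so scaling from 13.0 m to 10.2 m:
(13.0/10.2)² = 1.624, so 22.3 × 1.624 = 36.22 μSv/h.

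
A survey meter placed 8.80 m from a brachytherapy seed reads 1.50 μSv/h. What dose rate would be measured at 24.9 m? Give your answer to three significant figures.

Since intensity falls as 1/r², scaling from 8.80 m to 24.9 m:
(8.80/24.9)² = 0.1249, so 1.50 × 0.1249 = 0.1873 μSv/h.

0.187 μSv/h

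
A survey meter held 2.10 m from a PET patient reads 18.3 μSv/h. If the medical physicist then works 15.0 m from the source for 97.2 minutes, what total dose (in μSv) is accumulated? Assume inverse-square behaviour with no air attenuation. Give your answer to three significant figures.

0.581 μSv

Applying the 1/r² law, rate at 15.0 m:
18.3 × (2.10/15.0)² = 18.3 × 0.01960 = 0.3587 μSv/h.
Dose = rate × time = 0.3587 μSv/h × 1.620 h = 0.5811 μSv.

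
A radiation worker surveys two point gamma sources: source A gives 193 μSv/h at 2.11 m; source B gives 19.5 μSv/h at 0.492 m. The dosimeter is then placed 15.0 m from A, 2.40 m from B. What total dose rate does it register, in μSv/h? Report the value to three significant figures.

4.64 μSv/h

By superposition, sum each source's inverse-square contribution:
A: 193 × (2.11/15.0)² = 3.819 μSv/h
B: 19.5 × (0.492/2.40)² = 0.8195 μSv/h
Total = 3.819 + 0.8195 = 4.638 μSv/h.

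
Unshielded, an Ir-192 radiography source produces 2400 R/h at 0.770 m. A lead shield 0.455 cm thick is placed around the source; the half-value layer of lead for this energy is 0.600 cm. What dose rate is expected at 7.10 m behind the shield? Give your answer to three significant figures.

Distance alone: 2400 × (0.770/7.10)² = 2400 × 0.01176 = 28.22 R/h.
Shield: 0.455/0.600 = 0.7583 half-value layers → attenuation 2^(−0.7583) = 0.5912.
Combined: 28.22 × 0.5912 = 16.68 R/h.

16.7 R/h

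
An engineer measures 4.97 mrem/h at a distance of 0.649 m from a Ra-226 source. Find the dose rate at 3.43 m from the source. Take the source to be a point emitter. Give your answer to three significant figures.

0.178 mrem/h

Since intensity falls as 1/r², the rate at 3.43 m is
(0.649/3.43)² = 0.03580, so 4.97 × 0.03580 = 0.1779 mrem/h.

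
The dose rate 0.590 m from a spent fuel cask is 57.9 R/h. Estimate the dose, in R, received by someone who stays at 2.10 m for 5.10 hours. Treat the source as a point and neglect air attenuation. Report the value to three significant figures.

Using I₁d₁² = I₂d₂², rate at 2.10 m:
57.9 × (0.590/2.10)² = 57.9 × 0.07893 = 4.570 R/h.
Dose = rate × time = 4.570 R/h × 5.100 h = 23.31 R.

23.3 R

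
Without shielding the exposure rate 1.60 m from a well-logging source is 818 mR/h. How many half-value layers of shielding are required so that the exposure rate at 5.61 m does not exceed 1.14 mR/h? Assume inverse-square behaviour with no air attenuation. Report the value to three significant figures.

At 5.61 m, distance alone gives (1.60/5.61)² = 0.08134, so 818 × 0.08134 = 66.54 mR/h.
Further attenuation needed: 66.54/1.14 = 58.37.
n = log₂(58.37) = 5.867 half-value layers.

5.87 half-value layers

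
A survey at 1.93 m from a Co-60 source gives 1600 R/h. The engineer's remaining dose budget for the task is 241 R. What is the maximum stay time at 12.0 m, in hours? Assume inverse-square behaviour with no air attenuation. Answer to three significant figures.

5.82 h

By the inverse-square law, rate at 12.0 m:
1600 × (1.93/12.0)² = 1600 × 0.02587 = 41.39 R/h.
Stay time = 241 R ÷ 41.39 R/h = 5.823 h.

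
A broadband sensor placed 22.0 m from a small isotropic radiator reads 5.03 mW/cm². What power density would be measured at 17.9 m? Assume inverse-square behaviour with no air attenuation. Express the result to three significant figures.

Since intensity falls as 1/r², scaling from 22.0 m to 17.9 m:
(22.0/17.9)² = 1.511, so 5.03 × 1.511 = 7.600 mW/cm².

7.60 mW/cm²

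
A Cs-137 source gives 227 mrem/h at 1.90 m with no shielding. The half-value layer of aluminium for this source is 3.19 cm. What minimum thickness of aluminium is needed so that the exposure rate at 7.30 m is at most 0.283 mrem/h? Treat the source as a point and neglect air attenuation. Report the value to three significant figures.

At 7.30 m, distance alone gives 227 × (1.90/7.30)² = 227 × 0.06774 = 15.38 mrem/h.
Further attenuation needed: 15.38/0.283 = 54.35.
n = log₂(54.35) = 5.764 half-value layers.
Thickness = 5.764 × 3.19 cm = 18.39 cm.

18.4 cm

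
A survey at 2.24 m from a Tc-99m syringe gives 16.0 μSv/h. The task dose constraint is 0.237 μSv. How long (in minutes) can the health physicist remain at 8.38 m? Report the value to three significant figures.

Applying the 1/r² law, rate at 8.38 m:
16.0 × (2.24/8.38)² = 16.0 × 0.07145 = 1.143 μSv/h.
Stay time = 0.237 μSv ÷ 1.143 μSv/h = 0.2073 h = 12.44 min.

12.4 min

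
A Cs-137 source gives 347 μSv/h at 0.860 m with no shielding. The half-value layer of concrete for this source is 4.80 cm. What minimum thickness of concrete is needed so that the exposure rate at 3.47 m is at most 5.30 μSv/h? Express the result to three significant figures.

9.64 cm

At 3.47 m, distance alone gives (0.860/3.47)² = 0.06142, so 347 × 0.06142 = 21.31 μSv/h.
Further attenuation needed: 21.31/5.30 = 4.021.
n = log₂(4.021) = 2.008 half-value layers.
Thickness = 2.008 × 4.80 cm = 9.638 cm.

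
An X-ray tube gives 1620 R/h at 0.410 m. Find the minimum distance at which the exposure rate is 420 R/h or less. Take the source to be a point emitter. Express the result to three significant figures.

Applying the 1/r² law, d₂ = d₁·√(I₁/I₂).
I₁/I₂ = 1620/420 = 3.857, so d₂ = 0.410 × √3.857 = 0.8052 m.

0.805 m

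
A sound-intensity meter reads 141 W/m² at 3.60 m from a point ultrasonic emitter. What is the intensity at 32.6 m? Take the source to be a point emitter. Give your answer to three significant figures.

Using I₁d₁² = I₂d₂², the rate at 32.6 m is
141 × (3.60/32.6)² = 141 × 0.01219 = 1.719 W/m².

1.72 W/m²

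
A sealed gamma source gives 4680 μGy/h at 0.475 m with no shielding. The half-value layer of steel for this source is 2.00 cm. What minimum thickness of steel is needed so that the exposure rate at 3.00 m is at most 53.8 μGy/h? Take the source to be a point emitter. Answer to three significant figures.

At 3.00 m, distance alone gives 4680 × (0.475/3.00)² = 4680 × 0.02507 = 117.3 μGy/h.
Further attenuation needed: 117.3/53.8 = 2.180.
n = log₂(2.180) = 1.124 half-value layers.
Thickness = 1.124 × 2.00 cm = 2.248 cm.

2.25 cm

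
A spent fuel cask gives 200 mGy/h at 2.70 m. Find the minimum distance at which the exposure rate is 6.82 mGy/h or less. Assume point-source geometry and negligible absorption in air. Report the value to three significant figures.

Since intensity falls as 1/r², d₂ = d₁·√(I₁/I₂).
I₁/I₂ = 200/6.82 = 29.33, so d₂ = 2.70 × √29.33 = 14.62 m.

14.6 m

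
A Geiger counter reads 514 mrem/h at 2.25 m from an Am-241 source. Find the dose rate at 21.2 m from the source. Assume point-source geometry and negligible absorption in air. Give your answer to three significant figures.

5.79 mrem/h

By the inverse-square law, the rate at 21.2 m is
(2.25/21.2)² = 0.01126, so 514 × 0.01126 = 5.788 mrem/h.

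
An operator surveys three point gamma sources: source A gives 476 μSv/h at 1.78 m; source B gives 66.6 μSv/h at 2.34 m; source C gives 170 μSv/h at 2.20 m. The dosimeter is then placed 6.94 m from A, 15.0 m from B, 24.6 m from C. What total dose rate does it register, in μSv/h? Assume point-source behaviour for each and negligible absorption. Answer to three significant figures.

By superposition, sum each source's inverse-square contribution:
A: 476 × (1.78/6.94)² = 31.31 μSv/h
B: 66.6 × (2.34/15.0)² = 1.621 μSv/h
C: 170 × (2.20/24.6)² = 1.360 μSv/h
Total = 31.31 + 1.621 + 1.360 = 34.29 μSv/h.

34.3 μSv/h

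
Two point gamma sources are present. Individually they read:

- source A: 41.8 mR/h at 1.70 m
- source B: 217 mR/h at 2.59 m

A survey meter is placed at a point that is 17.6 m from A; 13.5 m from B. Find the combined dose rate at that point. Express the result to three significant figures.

8.38 mR/h

By superposition, sum each source's inverse-square contribution:
A: 41.8 × (1.70/17.6)² = 0.3900 mR/h
B: 217 × (2.59/13.5)² = 7.987 mR/h
Total = 0.3900 + 7.987 = 8.377 mR/h.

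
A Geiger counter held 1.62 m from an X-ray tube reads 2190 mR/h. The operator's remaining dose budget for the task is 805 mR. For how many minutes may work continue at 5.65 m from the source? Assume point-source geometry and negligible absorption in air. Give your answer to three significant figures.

Applying the 1/r² law, rate at 5.65 m:
(1.62/5.65)² = 0.08221, so 2190 × 0.08221 = 180.0 mR/h.
Stay time = 805 mR ÷ 180.0 mR/h = 4.472 h = 268.3 min.

268 min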